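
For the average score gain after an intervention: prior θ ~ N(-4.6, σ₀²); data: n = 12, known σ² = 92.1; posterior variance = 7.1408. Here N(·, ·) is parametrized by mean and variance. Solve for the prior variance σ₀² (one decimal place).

For the Normal–Normal model with known σ², precisions add: τ_n = τ₀ + n/σ².
So 1/σ₀² = 1/7.1408 − 12/92.1 = 0.140040 − 0.130293 = 0.009747.
Hence σ₀² = 1/0.009747 ≈ 102.6.

σ₀² = 102.6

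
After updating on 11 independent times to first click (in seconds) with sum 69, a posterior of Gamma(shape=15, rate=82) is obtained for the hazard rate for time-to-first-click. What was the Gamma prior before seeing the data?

Gamma–exponential conjugacy: posterior shape = α + n, posterior rate = β + Σtᵢ.
So α = 15 − 11 = 4 and β = 82 − 69 = 13.

Gamma(shape=4, rate=13)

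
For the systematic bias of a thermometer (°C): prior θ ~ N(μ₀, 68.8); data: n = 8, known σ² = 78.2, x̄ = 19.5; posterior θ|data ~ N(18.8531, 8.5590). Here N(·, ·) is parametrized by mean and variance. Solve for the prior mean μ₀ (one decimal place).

The posterior mean is a precision-weighted average: μ_n = (τ₀μ₀ + τ_data·x̄)/(τ₀+τ_data), with τ₀=1/σ₀² and τ_data=n/σ².
Here τ₀ = 1/68.8 = 0.014535 and τ_data = 8/78.2 = 0.102302, so τ_n = 0.116837.
Rearranging for μ₀: μ₀ = (μ_n·τ_n − τ_data·x̄)/τ₀ = (18.8531·0.116837 − 0.102302·19.5) / 0.014535 = 0.207851/0.014535 ≈ 14.3.

μ₀ = 14.3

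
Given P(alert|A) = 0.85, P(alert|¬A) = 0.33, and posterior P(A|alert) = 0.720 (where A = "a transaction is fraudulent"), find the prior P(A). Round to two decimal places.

In odds form, posterior odds = prior odds × likelihood ratio, so prior odds = posterior odds ÷ LR.
Posterior odds = 0.720/(1−0.720) = 2.5714. LR = 0.85/0.33 = 2.5758.
Prior odds = 2.5714/2.5758 = 0.9983, so P(A) = 0.9983/(1+0.9983) ≈ 0.50.

P(A) = 0.50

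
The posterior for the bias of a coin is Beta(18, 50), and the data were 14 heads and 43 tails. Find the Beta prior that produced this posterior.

Beta(4, 7)

Under Beta–binomial conjugacy the posterior parameters are (α+s, β+f).
So α = 18 − 14 = 4 and β = 50 − 43 = 7.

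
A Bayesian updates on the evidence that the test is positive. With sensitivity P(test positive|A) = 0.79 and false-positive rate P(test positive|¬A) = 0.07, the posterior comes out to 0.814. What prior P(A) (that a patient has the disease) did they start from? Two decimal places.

P(A) = 0.28

In odds form, posterior odds = prior odds × likelihood ratio, so prior odds = posterior odds ÷ LR.
Posterior odds = 0.814/(1−0.814) = 4.3763. LR = 0.79/0.07 = 11.2857.
Prior odds = 4.3763/11.2857 = 0.3878, so P(A) = 0.3878/(1+0.3878) ≈ 0.28.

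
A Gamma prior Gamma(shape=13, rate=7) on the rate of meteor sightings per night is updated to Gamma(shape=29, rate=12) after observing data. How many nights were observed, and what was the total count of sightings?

n = 5 nights with total 16 sightings

Gamma–Poisson conjugacy: posterior shape = α + Σxᵢ, posterior rate = β + n.
Matching: Σxᵢ = 29 − 13 = 16 and n = 12 − 7 = 5.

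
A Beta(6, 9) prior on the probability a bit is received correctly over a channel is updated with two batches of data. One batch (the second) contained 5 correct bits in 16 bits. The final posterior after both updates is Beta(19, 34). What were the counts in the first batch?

Sequential conjugate updates are equivalent to a single update on the pooled data, so total successes = posterior α − prior α and total failures = posterior β − prior β.
Total across both batches: 19−6=13 correct bits, 34−9=25 errors.
Subtract the second batch: 13−5=8 correct bits and 25−11=14 errors.

8 correct bits and 14 errors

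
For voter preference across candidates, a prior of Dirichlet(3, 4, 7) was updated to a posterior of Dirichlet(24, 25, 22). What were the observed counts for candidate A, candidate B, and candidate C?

For a Dirichlet(α) prior with multinomial counts c, the posterior is Dirichlet(α + c) componentwise.
Counts are posterior − prior componentwise: 24−3=21, 25−4=21, 22−7=15.

counts (21, 21, 15)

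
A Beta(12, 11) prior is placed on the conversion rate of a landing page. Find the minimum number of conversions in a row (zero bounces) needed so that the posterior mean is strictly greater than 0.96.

After k conversions and 0 bounces the posterior is Beta(12+k, 11), with mean (12+k)/(12+11+k).
Set (12+k)/(23+k) > 0.96 and solve: k > (0.96·23 − 12)/(1 − 0.96) = 252.000.
The smallest integer exceeding 252.000 is 253, and checking k=253: (265)/(276) = 0.9601 > 0.96.

k = 253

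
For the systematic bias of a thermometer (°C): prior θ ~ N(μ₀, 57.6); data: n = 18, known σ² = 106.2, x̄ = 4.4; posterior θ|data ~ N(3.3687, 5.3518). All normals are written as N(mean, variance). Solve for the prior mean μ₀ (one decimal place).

The posterior mean is a precision-weighted average: μ_n = (τ₀μ₀ + τ_data·x̄)/(τ₀+τ_data), with τ₀=1/σ₀² and τ_data=n/σ².
Here τ₀ = 1/57.6 = 0.017361 and τ_data = 18/106.2 = 0.169492, so τ_n = 0.186853.
Rearranging for μ₀: μ₀ = (μ_n·τ_n − τ_data·x̄)/τ₀ = (3.3687·0.186853 − 0.169492·4.4) / 0.017361 = -0.116313/0.017361 ≈ -6.7.

μ₀ = -6.7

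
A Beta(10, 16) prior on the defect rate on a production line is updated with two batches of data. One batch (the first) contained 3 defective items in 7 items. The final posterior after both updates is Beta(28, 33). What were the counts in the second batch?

Because Beta–binomial updating is additive in the counts, the combined data contributed (α_post−α_prior, β_post−β_prior) successes and failures.
Total across both batches: 28−10=18 defective items, 33−16=17 good items.
Subtract the first batch: 18−3=15 defective items and 17−4=13 good items.

15 defective items and 13 good items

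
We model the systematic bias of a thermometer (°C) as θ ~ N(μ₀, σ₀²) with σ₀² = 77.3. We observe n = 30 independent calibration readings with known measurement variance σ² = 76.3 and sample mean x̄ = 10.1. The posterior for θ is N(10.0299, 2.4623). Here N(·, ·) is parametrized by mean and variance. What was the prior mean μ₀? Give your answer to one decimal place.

The posterior mean is a precision-weighted average: μ_n = (τ₀μ₀ + τ_data·x̄)/(τ₀+τ_data), with τ₀=1/σ₀² and τ_data=n/σ².
Here τ₀ = 1/77.3 = 0.012937 and τ_data = 30/76.3 = 0.393185, so τ_n = 0.406122.
Rearranging for μ₀: μ₀ = (μ_n·τ_n − τ_data·x̄)/τ₀ = (10.0299·0.406122 − 0.393185·10.1) / 0.012937 = 0.102195/0.012937 ≈ 7.9.

μ₀ = 7.9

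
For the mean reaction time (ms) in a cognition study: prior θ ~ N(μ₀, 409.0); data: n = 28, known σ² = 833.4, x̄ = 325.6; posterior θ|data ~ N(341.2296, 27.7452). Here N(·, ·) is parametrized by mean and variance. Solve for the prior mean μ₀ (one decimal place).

μ₀ = 556.0

The posterior mean is a precision-weighted average: μ_n = (τ₀μ₀ + τ_data·x̄)/(τ₀+τ_data), with τ₀=1/σ₀² and τ_data=n/σ².
Here τ₀ = 1/409.0 = 0.002445 and τ_data = 28/833.4 = 0.033597, so τ_n = 0.036042.
Rearranging for μ₀: μ₀ = (μ_n·τ_n − τ_data·x̄)/τ₀ = (341.2296·0.036042 − 0.033597·325.6) / 0.002445 = 1.359414/0.002445 ≈ 556.0.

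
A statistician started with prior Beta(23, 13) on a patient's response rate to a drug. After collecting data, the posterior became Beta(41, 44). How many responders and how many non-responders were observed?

18 responders and 31 non-responders

A Beta(a, b) prior with s successes and f failures in binomial data gives a Beta(a+s, b+f) posterior.
So s = 41 − 23 = 18 and f = 44 − 13 = 31.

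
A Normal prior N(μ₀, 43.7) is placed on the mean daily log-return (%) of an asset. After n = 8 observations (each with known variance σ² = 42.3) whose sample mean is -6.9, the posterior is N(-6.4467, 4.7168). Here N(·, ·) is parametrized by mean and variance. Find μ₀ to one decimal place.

μ₀ = -2.7

With known observation variance, the Normal–Normal posterior has precision τ_n = τ₀ + n/σ² and mean μ_n = (τ₀μ₀ + (n/σ²)x̄)/τ_n.
Here τ₀ = 1/43.7 = 0.022883 and τ_data = 8/42.3 = 0.189125, so τ_n = 0.212008.
Rearranging for μ₀: μ₀ = (μ_n·τ_n − τ_data·x̄)/τ₀ = (-6.4467·0.212008 − 0.189125·-6.9) / 0.022883 = -0.061789/0.022883 ≈ -2.7.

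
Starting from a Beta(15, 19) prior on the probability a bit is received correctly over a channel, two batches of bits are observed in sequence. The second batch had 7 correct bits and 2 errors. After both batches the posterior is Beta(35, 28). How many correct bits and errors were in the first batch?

Sequential conjugate updates are equivalent to a single update on the pooled data, so total successes = posterior α − prior α and total failures = posterior β − prior β.
Total across both batches: 35−15=20 correct bits, 28−19=9 errors.
Subtract the second batch: 20−7=13 correct bits and 9−2=7 errors.

13 correct bits and 7 errors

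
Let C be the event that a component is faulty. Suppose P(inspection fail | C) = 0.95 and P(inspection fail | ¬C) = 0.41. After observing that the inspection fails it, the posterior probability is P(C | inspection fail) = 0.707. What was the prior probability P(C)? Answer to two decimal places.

In odds form, posterior odds = prior odds × likelihood ratio, so prior odds = posterior odds ÷ LR.
Posterior odds = 0.707/(1−0.707) = 2.4130. LR = 0.95/0.41 = 2.3171.
Prior odds = 2.4130/2.3171 = 1.0414, so P(C) = 1.0414/(1+1.0414) ≈ 0.51.

P(C) = 0.51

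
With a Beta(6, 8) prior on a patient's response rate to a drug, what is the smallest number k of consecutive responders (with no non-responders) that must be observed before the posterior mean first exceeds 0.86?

k = 44

After k responders and 0 non-responders the posterior is Beta(6+k, 8), with mean (6+k)/(6+8+k).
Set (6+k)/(14+k) > 0.86 and solve: k > (0.86·14 − 6)/(1 − 0.86) = 43.143.
The smallest integer exceeding 43.143 is 44.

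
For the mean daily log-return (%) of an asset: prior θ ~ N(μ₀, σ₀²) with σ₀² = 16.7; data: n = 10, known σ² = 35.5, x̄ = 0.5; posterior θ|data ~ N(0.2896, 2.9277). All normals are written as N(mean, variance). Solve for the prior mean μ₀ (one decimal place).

μ₀ = -0.7

The posterior mean is a precision-weighted average: μ_n = (τ₀μ₀ + τ_data·x̄)/(τ₀+τ_data), with τ₀=1/σ₀² and τ_data=n/σ².
Here τ₀ = 1/16.7 = 0.059880 and τ_data = 10/35.5 = 0.281690, so τ_n = 0.341570.
Rearranging for μ₀: μ₀ = (μ_n·τ_n − τ_data·x̄)/τ₀ = (0.2896·0.341570 − 0.281690·0.5) / 0.059880 = -0.041926/0.059880 ≈ -0.7.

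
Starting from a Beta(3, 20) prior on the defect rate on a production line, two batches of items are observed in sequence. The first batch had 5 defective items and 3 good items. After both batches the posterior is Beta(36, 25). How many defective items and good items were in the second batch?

28 defective items and 2 good items

Because Beta–binomial updating is additive in the counts, the combined data contributed (α_post−α_prior, β_post−β_prior) successes and failures.
Total across both batches: 36−3=33 defective items, 25−20=5 good items.
Subtract the first batch: 33−5=28 defective items and 5−3=2 good items.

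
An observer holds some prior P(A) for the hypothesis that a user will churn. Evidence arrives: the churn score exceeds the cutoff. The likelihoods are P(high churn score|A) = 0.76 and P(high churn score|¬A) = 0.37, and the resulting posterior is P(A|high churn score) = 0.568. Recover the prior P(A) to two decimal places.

In odds form, posterior odds = prior odds × likelihood ratio, so prior odds = posterior odds ÷ LR.
Posterior odds = 0.568/(1−0.568) = 1.3148. LR = 0.76/0.37 = 2.0541.
Prior odds = 1.3148/2.0541 = 0.6401, so P(A) = 0.6401/(1+0.6401) ≈ 0.39.

P(A) = 0.39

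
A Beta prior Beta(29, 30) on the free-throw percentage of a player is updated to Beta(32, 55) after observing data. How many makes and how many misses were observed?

3 makes and 25 misses

Beta is conjugate to the binomial likelihood: posterior = Beta(a+s, b+f).
So s = 32 − 29 = 3 and f = 55 − 30 = 25.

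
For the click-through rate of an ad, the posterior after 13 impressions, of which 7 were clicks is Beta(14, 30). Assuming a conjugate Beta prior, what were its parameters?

Beta(7, 24)

Beta is conjugate to the binomial likelihood: posterior = Beta(α+s, β+f).
Subtract the data counts: 14−7=7, 30−6=24.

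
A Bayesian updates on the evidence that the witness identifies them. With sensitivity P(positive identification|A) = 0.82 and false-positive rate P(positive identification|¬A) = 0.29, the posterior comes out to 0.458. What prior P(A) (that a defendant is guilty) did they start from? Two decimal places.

P(A) = 0.23

Bayes' rule in odds form gives O(A|E) = O(A)·[P(E|A)/P(E|¬A)], hence O(A) = O(A|E)/LR.
Posterior odds = 0.458/(1−0.458) = 0.8450. LR = 0.82/0.29 = 2.8276.
Prior odds = 0.8450/2.8276 = 0.2988, so P(A) = 0.2988/(1+0.2988) ≈ 0.23.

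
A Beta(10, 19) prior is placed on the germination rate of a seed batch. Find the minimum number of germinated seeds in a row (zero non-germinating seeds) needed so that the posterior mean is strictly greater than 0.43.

k = 5

After k germinated seeds and 0 non-germinating seeds the posterior is Beta(10+k, 19), with mean (10+k)/(10+19+k).
Set (10+k)/(29+k) > 0.43 and solve: k > (0.43·29 − 10)/(1 − 0.43) = 4.333.
The smallest integer exceeding 4.333 is 5.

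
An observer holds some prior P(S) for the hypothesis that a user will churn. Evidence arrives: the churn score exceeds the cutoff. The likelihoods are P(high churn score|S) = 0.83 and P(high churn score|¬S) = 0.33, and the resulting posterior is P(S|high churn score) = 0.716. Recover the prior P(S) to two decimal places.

Bayes' rule in odds form gives O(S|E) = O(S)·[P(E|S)/P(E|¬S)], hence O(S) = O(S|E)/LR.
Posterior odds = 0.716/(1−0.716) = 2.5211. LR = 0.83/0.33 = 2.5152.
Prior odds = 2.5211/2.5152 = 1.0023, so P(S) = 1.0023/(1+1.0023) ≈ 0.50.

P(S) = 0.50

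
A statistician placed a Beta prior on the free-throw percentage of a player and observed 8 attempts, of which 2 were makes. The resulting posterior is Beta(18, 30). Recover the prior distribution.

Beta is conjugate to the binomial likelihood: posterior = Beta(α+s, β+f).
So α = 18 − 2 = 16 and β = 30 − 6 = 24.

Beta(16, 24)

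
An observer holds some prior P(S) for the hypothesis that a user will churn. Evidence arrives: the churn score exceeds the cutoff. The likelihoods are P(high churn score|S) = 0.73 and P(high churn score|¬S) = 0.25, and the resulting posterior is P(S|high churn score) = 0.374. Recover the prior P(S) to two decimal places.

In odds form, posterior odds = prior odds × likelihood ratio, so prior odds = posterior odds ÷ LR.
Posterior odds = 0.374/(1−0.374) = 0.5974. LR = 0.73/0.25 = 2.9200.
Prior odds = 0.5974/2.9200 = 0.2046, so P(S) = 0.2046/(1+0.2046) ≈ 0.17.

P(S) = 0.17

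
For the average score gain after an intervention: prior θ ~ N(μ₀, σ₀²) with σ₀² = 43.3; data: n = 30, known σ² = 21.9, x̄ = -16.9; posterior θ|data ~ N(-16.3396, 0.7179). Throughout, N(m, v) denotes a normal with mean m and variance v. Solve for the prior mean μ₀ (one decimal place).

With known observation variance, the Normal–Normal posterior has precision τ_n = τ₀ + n/σ² and mean μ_n = (τ₀μ₀ + (n/σ²)x̄)/τ_n.
Here τ₀ = 1/43.3 = 0.023095 and τ_data = 30/21.9 = 1.369863, so τ_n = 1.392958.
Rearranging for μ₀: μ₀ = (μ_n·τ_n − τ_data·x̄)/τ₀ = (-16.3396·1.392958 − 1.369863·-16.9) / 0.023095 = 0.390308/0.023095 ≈ 16.9.

μ₀ = 16.9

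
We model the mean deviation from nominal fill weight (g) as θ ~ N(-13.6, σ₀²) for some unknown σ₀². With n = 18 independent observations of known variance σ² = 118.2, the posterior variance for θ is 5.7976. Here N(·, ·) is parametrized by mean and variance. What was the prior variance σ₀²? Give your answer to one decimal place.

Posterior precision equals prior precision plus data precision: 1/σ_n² = 1/σ₀² + n/σ².
So 1/σ₀² = 1/5.7976 − 18/118.2 = 0.172485 − 0.152284 = 0.020201.
Hence σ₀² = 1/0.020201 ≈ 49.5.

σ₀² = 49.5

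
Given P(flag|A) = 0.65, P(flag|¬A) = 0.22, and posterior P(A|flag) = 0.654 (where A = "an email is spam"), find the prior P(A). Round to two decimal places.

In odds form, posterior odds = prior odds × likelihood ratio, so prior odds = posterior odds ÷ LR.
Posterior odds = 0.654/(1−0.654) = 1.8902. LR = 0.65/0.22 = 2.9545.
Prior odds = 1.8902/2.9545 = 0.6398, so P(A) = 0.6398/(1+0.6398) ≈ 0.39.

P(A) = 0.39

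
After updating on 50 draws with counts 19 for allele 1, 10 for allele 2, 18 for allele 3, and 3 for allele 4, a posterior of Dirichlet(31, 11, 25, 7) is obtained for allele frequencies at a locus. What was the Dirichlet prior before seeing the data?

For a Dirichlet(α) prior with multinomial counts c, the posterior is Dirichlet(α + c) componentwise.
Subtract each count from the matching posterior parameter: 31−19=12, 11−10=1, 25−18=7, 7−3=4.

Dirichlet(12, 1, 7, 4)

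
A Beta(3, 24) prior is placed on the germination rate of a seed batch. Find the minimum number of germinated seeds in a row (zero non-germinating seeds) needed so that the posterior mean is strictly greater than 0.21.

k = 4

After k germinated seeds and 0 non-germinating seeds the posterior is Beta(3+k, 24), with mean (3+k)/(3+24+k).
Set (3+k)/(27+k) > 0.21 and solve: k > (0.21·27 − 3)/(1 − 0.21) = 3.380.
The smallest integer exceeding 3.380 is 4, and checking k=4: (7)/(31) = 0.2258 > 0.21.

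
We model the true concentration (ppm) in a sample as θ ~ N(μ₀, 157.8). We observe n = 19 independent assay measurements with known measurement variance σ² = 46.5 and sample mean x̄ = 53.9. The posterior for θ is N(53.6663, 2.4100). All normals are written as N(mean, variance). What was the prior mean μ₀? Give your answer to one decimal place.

The posterior mean is a precision-weighted average: μ_n = (τ₀μ₀ + τ_data·x̄)/(τ₀+τ_data), with τ₀=1/σ₀² and τ_data=n/σ².
Here τ₀ = 1/157.8 = 0.006337 and τ_data = 19/46.5 = 0.408602, so τ_n = 0.414939.
Rearranging for μ₀: μ₀ = (μ_n·τ_n − τ_data·x̄)/τ₀ = (53.6663·0.414939 − 0.408602·53.9) / 0.006337 = 0.244593/0.006337 ≈ 38.6.

μ₀ = 38.6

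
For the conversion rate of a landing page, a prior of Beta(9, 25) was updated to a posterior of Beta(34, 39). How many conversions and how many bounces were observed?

25 conversions and 14 bounces

Under Beta–binomial conjugacy the posterior parameters are (a+s, b+f).
Match parameters: s=34−9=25, f=39−25=14.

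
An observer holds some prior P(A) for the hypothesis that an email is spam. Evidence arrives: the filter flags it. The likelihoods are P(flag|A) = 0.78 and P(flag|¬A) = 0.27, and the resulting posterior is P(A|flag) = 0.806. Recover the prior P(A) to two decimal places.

P(A) = 0.59

Bayes' rule in odds form gives O(A|E) = O(A)·[P(E|A)/P(E|¬A)], hence O(A) = O(A|E)/LR.
Posterior odds = 0.806/(1−0.806) = 4.1546. LR = 0.78/0.27 = 2.8889.
Prior odds = 4.1546/2.8889 = 1.4381, so P(A) = 1.4381/(1+1.4381) ≈ 0.59.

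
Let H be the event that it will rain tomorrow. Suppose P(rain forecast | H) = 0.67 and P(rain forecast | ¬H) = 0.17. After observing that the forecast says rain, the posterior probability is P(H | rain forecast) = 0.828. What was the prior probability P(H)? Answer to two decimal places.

In odds form, posterior odds = prior odds × likelihood ratio, so prior odds = posterior odds ÷ LR.
Posterior odds = 0.828/(1−0.828) = 4.8140. LR = 0.67/0.17 = 3.9412.
Prior odds = 4.8140/3.9412 = 1.2215, so P(H) = 1.2215/(1+1.2215) ≈ 0.55.

P(H) = 0.55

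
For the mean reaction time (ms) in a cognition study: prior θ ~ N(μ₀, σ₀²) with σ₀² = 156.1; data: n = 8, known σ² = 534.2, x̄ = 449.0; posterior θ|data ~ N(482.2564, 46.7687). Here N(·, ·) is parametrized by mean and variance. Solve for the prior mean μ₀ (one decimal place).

With known observation variance, the Normal–Normal posterior has precision τ_n = τ₀ + n/σ² and mean μ_n = (τ₀μ₀ + (n/σ²)x̄)/τ_n.
Here τ₀ = 1/156.1 = 0.006406 and τ_data = 8/534.2 = 0.014976, so τ_n = 0.021382.
Rearranging for μ₀: μ₀ = (μ_n·τ_n − τ_data·x̄)/τ₀ = (482.2564·0.021382 − 0.014976·449.0) / 0.006406 = 3.587382/0.006406 ≈ 560.0.

μ₀ = 560.0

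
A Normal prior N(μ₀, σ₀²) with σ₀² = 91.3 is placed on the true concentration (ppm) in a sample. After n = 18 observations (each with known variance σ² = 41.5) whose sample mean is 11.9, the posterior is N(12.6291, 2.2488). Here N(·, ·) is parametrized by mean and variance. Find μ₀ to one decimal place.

μ₀ = 41.5

The posterior mean is a precision-weighted average: μ_n = (τ₀μ₀ + τ_data·x̄)/(τ₀+τ_data), with τ₀=1/σ₀² and τ_data=n/σ².
Here τ₀ = 1/91.3 = 0.010953 and τ_data = 18/41.5 = 0.433735, so τ_n = 0.444688.
Rearranging for μ₀: μ₀ = (μ_n·τ_n − τ_data·x̄)/τ₀ = (12.6291·0.444688 − 0.433735·11.9) / 0.010953 = 0.454563/0.010953 ≈ 41.5.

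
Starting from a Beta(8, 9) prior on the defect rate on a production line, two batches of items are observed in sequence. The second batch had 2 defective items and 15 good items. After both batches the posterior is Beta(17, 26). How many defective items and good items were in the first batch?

7 defective items and 2 good items

Because Beta–binomial updating is additive in the counts, the combined data contributed (α_post−α_prior, β_post−β_prior) successes and failures.
Total across both batches: 17−8=9 defective items, 26−9=17 good items.
Subtract the second batch: 9−2=7 defective items and 17−15=2 good items.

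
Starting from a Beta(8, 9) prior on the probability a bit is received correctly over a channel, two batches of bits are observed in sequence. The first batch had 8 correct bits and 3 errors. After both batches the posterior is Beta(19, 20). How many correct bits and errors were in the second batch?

Because Beta–binomial updating is additive in the counts, the combined data contributed (α_post−α_prior, β_post−β_prior) successes and failures.
Total across both batches: 19−8=11 correct bits, 20−9=11 errors.
Subtract the first batch: 11−8=3 correct bits and 11−3=8 errors.

3 correct bits and 8 errors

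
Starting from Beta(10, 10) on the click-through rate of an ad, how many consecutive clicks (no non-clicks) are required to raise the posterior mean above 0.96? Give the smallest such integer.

After k clicks and 0 non-clicks the posterior is Beta(10+k, 10), with mean (10+k)/(10+10+k).
Set (10+k)/(20+k) > 0.96 and solve: k > (0.96·20 − 10)/(1 − 0.96) = 230.000.
The smallest integer exceeding 230.000 is 231.

k = 231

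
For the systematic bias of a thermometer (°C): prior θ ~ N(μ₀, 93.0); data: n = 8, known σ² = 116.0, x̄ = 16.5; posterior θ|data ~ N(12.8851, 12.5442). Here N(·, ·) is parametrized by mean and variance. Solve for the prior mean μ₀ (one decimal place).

With known observation variance, the Normal–Normal posterior has precision τ_n = τ₀ + n/σ² and mean μ_n = (τ₀μ₀ + (n/σ²)x̄)/τ_n.
Here τ₀ = 1/93.0 = 0.010753 and τ_data = 8/116.0 = 0.068966, so τ_n = 0.079719.
Rearranging for μ₀: μ₀ = (μ_n·τ_n − τ_data·x̄)/τ₀ = (12.8851·0.079719 − 0.068966·16.5) / 0.010753 = -0.110752/0.010753 ≈ -10.3.

μ₀ = -10.3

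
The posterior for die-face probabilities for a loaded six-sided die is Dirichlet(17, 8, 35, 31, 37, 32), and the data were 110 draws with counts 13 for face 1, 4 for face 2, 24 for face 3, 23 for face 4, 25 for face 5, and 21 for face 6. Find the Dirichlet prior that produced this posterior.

For a Dirichlet(α) prior with multinomial counts c, the posterior is Dirichlet(α + c) componentwise.
Subtract each count from the matching posterior parameter: 17−13=4, 8−4=4, 35−24=11, 31−23=8, 37−25=12, 32−21=11.

Dirichlet(4, 4, 11, 8, 12, 11)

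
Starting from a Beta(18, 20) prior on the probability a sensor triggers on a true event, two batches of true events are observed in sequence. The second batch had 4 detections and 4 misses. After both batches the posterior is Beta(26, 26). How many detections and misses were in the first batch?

Because Beta–binomial updating is additive in the counts, the combined data contributed (α_post−α_prior, β_post−β_prior) successes and failures.
Total across both batches: 26−18=8 detections, 26−20=6 misses.
Subtract the second batch: 8−4=4 detections and 6−4=2 misses.

4 detections and 2 misses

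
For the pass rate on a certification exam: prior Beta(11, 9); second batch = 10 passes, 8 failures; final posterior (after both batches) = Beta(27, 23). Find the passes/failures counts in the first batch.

Because Beta–binomial updating is additive in the counts, the combined data contributed (α_post−α_prior, β_post−β_prior) successes and failures.
Total across both batches: 27−11=16 passes, 23−9=14 failures.
Subtract the second batch: 16−10=6 passes and 14−8=6 failures.

6 passes and 6 failures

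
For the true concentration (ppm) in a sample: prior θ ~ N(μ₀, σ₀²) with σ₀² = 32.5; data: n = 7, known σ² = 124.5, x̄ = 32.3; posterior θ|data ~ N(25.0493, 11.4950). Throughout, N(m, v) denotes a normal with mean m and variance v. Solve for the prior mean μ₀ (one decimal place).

With known observation variance, the Normal–Normal posterior has precision τ_n = τ₀ + n/σ² and mean μ_n = (τ₀μ₀ + (n/σ²)x̄)/τ_n.
Here τ₀ = 1/32.5 = 0.030769 and τ_data = 7/124.5 = 0.056225, so τ_n = 0.086994.
Rearranging for μ₀: μ₀ = (μ_n·τ_n − τ_data·x̄)/τ₀ = (25.0493·0.086994 − 0.056225·32.3) / 0.030769 = 0.363071/0.030769 ≈ 11.8.

μ₀ = 11.8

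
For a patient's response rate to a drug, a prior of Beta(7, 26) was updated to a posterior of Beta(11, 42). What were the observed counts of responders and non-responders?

Under Beta–binomial conjugacy the posterior parameters are (α+s, β+f).
So s = 11 − 7 = 4 and f = 42 − 26 = 16.

4 responders and 16 non-responders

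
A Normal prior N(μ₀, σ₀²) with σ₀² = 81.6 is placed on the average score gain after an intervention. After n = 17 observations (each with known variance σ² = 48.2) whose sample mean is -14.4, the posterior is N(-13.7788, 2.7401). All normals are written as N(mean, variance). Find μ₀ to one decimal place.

The posterior mean is a precision-weighted average: μ_n = (τ₀μ₀ + τ_data·x̄)/(τ₀+τ_data), with τ₀=1/σ₀² and τ_data=n/σ².
Here τ₀ = 1/81.6 = 0.012255 and τ_data = 17/48.2 = 0.352697, so τ_n = 0.364952.
Rearranging for μ₀: μ₀ = (μ_n·τ_n − τ_data·x̄)/τ₀ = (-13.7788·0.364952 − 0.352697·-14.4) / 0.012255 = 0.050236/0.012255 ≈ 4.1.

μ₀ = 4.1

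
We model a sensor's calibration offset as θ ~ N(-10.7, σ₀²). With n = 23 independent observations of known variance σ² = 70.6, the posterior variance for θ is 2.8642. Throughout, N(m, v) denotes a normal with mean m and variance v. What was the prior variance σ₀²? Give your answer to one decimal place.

σ₀² = 42.8

Posterior precision equals prior precision plus data precision: 1/σ_n² = 1/σ₀² + n/σ².
So 1/σ₀² = 1/2.8642 − 23/70.6 = 0.349138 − 0.325779 = 0.023359.
Hence σ₀² = 1/0.023359 ≈ 42.8.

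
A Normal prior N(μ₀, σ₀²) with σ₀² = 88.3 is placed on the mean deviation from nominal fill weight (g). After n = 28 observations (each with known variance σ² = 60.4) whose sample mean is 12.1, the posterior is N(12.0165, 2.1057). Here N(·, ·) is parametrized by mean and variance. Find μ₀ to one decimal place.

μ₀ = 8.6

With known observation variance, the Normal–Normal posterior has precision τ_n = τ₀ + n/σ² and mean μ_n = (τ₀μ₀ + (n/σ²)x̄)/τ_n.
Here τ₀ = 1/88.3 = 0.011325 and τ_data = 28/60.4 = 0.463576, so τ_n = 0.474901.
Rearranging for μ₀: μ₀ = (μ_n·τ_n − τ_data·x̄)/τ₀ = (12.0165·0.474901 − 0.463576·12.1) / 0.011325 = 0.097378/0.011325 ≈ 8.6.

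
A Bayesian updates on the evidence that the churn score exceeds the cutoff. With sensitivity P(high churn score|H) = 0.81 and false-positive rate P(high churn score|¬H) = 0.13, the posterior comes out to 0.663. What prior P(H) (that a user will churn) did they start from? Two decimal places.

P(H) = 0.24

Bayes' rule in odds form gives O(H|E) = O(H)·[P(E|H)/P(E|¬H)], hence O(H) = O(H|E)/LR.
Posterior odds = 0.663/(1−0.663) = 1.9674. LR = 0.81/0.13 = 6.2308.
Prior odds = 1.9674/6.2308 = 0.3158, so P(H) = 0.3158/(1+0.3158) ≈ 0.24.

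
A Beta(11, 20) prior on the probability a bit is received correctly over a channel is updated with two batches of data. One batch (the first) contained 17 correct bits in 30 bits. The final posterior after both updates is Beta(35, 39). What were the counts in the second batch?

Sequential conjugate updates are equivalent to a single update on the pooled data, so total successes = posterior α − prior α and total failures = posterior β − prior β.
Total across both batches: 35−11=24 correct bits, 39−20=19 errors.
Subtract the first batch: 24−17=7 correct bits and 19−13=6 errors.

7 correct bits and 6 errors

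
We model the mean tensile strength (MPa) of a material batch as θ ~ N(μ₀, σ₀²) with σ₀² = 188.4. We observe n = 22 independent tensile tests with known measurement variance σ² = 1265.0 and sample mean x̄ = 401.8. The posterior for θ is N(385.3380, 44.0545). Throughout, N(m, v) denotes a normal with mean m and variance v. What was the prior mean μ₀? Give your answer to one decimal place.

μ₀ = 331.4

The posterior mean is a precision-weighted average: μ_n = (τ₀μ₀ + τ_data·x̄)/(τ₀+τ_data), with τ₀=1/σ₀² and τ_data=n/σ².
Here τ₀ = 1/188.4 = 0.005308 and τ_data = 22/1265.0 = 0.017391, so τ_n = 0.022699.
Rearranging for μ₀: μ₀ = (μ_n·τ_n − τ_data·x̄)/τ₀ = (385.3380·0.022699 − 0.017391·401.8) / 0.005308 = 1.759083/0.005308 ≈ 331.4.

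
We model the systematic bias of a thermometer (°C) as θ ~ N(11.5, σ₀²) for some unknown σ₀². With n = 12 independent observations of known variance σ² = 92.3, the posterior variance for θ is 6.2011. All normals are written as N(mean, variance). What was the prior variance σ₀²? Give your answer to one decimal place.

σ₀² = 32.0

For the Normal–Normal model with known σ², precisions add: τ_n = τ₀ + n/σ².
So 1/σ₀² = 1/6.2011 − 12/92.3 = 0.161262 − 0.130011 = 0.031251.
Hence σ₀² = 1/0.031251 ≈ 32.0.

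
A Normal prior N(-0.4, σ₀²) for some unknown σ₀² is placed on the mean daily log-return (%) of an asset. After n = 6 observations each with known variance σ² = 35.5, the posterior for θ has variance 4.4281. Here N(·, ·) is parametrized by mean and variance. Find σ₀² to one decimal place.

Posterior precision equals prior precision plus data precision: 1/σ_n² = 1/σ₀² + n/σ².
So 1/σ₀² = 1/4.4281 − 6/35.5 = 0.225830 − 0.169014 = 0.056816.
Hence σ₀² = 1/0.056816 ≈ 17.6.

σ₀² = 17.6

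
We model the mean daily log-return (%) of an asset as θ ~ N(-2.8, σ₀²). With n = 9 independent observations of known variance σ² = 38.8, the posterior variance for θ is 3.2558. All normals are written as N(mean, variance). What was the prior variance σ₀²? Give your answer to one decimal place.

For the Normal–Normal model with known σ², precisions add: τ_n = τ₀ + n/σ².
So 1/σ₀² = 1/3.2558 − 9/38.8 = 0.307144 − 0.231959 = 0.075185.
Hence σ₀² = 1/0.075185 ≈ 13.3.

σ₀² = 13.3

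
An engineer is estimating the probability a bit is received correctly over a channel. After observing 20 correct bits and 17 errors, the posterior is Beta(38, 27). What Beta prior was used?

Beta is conjugate to the binomial likelihood: posterior = Beta(α+s, β+f).
So α = 38 − 20 = 18 and β = 27 − 17 = 10.

Beta(18, 10)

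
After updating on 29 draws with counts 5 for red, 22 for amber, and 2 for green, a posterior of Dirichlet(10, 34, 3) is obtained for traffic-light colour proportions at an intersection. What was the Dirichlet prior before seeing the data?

Dirichlet(5, 12, 1)

For a Dirichlet(α) prior with multinomial counts c, the posterior is Dirichlet(α + c) componentwise.
Subtract each count from the matching posterior parameter: 10−5=5, 34−22=12, 3−2=1.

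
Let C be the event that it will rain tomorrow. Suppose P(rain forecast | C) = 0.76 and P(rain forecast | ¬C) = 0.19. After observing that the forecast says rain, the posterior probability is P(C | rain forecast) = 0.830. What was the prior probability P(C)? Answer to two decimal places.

In odds form, posterior odds = prior odds × likelihood ratio, so prior odds = posterior odds ÷ LR.
Posterior odds = 0.830/(1−0.830) = 4.8824. LR = 0.76/0.19 = 4.0000.
Prior odds = 4.8824/4.0000 = 1.2206, so P(C) = 1.2206/(1+1.2206) ≈ 0.55.

P(C) = 0.55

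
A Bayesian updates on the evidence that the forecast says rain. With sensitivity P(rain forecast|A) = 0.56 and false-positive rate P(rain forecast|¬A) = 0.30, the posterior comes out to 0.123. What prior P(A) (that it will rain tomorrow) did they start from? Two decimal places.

P(A) = 0.07

Bayes' rule in odds form gives O(A|E) = O(A)·[P(E|A)/P(E|¬A)], hence O(A) = O(A|E)/LR.
Posterior odds = 0.123/(1−0.123) = 0.1403. LR = 0.56/0.30 = 1.8667.
Prior odds = 0.1403/1.8667 = 0.0752, so P(A) = 0.0752/(1+0.0752) ≈ 0.07.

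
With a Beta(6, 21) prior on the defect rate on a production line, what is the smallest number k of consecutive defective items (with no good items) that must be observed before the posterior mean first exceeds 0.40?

k = 9

After k defective items and 0 good items the posterior is Beta(6+k, 21), with mean (6+k)/(6+21+k).
Set (6+k)/(27+k) > 0.40 and solve: k > (0.40·27 − 6)/(1 − 0.40) = 8.000.
The smallest integer exceeding 8.000 is 9, and checking k=9: (15)/(36) = 0.4167 > 0.40.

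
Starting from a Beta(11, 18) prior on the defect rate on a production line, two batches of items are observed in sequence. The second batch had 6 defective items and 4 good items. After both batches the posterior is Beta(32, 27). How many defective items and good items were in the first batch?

Because Beta–binomial updating is additive in the counts, the combined data contributed (α_post−α_prior, β_post−β_prior) successes and failures.
Total across both batches: 32−11=21 defective items, 27−18=9 good items.
Subtract the second batch: 21−6=15 defective items and 9−4=5 good items.

15 defective items and 5 good items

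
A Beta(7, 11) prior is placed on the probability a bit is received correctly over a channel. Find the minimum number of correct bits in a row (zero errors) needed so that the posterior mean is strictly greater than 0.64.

k = 13

After k correct bits and 0 errors the posterior is Beta(7+k, 11), with mean (7+k)/(7+11+k).
Set (7+k)/(18+k) > 0.64 and solve: k > (0.64·18 − 7)/(1 − 0.64) = 12.556.
The smallest integer exceeding 12.556 is 13, and checking k=13: (20)/(31) = 0.6452 > 0.64.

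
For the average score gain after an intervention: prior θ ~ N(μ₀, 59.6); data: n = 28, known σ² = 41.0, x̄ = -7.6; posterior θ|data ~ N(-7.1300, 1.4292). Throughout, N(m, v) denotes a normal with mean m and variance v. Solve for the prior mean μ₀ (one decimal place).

μ₀ = 12.0

The posterior mean is a precision-weighted average: μ_n = (τ₀μ₀ + τ_data·x̄)/(τ₀+τ_data), with τ₀=1/σ₀² and τ_data=n/σ².
Here τ₀ = 1/59.6 = 0.016779 and τ_data = 28/41.0 = 0.682927, so τ_n = 0.699706.
Rearranging for μ₀: μ₀ = (μ_n·τ_n − τ_data·x̄)/τ₀ = (-7.1300·0.699706 − 0.682927·-7.6) / 0.016779 = 0.201341/0.016779 ≈ 12.0.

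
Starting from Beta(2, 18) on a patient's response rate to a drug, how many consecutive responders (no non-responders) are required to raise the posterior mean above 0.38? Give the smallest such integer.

After k responders and 0 non-responders the posterior is Beta(2+k, 18), with mean (2+k)/(2+18+k).
Set (2+k)/(20+k) > 0.38 and solve: k > (0.38·20 − 2)/(1 − 0.38) = 9.032.
The smallest integer exceeding 9.032 is 10.

k = 10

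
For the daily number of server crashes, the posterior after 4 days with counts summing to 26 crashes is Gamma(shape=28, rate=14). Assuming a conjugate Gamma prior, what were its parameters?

Gamma(shape=2, rate=10)

A Gamma(α, β) prior (rate parametrization) on a Poisson rate with n observations summing to S gives posterior Gamma(α+S, β+n).
So α = 28 − 26 = 2 and β = 14 − 4 = 10.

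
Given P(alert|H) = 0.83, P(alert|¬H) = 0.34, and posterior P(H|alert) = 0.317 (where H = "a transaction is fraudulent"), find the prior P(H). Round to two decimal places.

P(H) = 0.16

Bayes' rule in odds form gives O(H|E) = O(H)·[P(E|H)/P(E|¬H)], hence O(H) = O(H|E)/LR.
Posterior odds = 0.317/(1−0.317) = 0.4641. LR = 0.83/0.34 = 2.4412.
Prior odds = 0.4641/2.4412 = 0.1901, so P(H) = 0.1901/(1+0.1901) ≈ 0.16.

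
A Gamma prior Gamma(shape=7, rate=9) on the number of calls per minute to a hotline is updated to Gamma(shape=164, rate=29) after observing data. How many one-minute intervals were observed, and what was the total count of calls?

A Gamma(α, β) prior (rate parametrization) on a Poisson rate with n observations summing to S gives posterior Gamma(α+S, β+n).
Matching: Σxᵢ = 164 − 7 = 157 and n = 29 − 9 = 20.

n = 20 one-minute intervals with total 157 calls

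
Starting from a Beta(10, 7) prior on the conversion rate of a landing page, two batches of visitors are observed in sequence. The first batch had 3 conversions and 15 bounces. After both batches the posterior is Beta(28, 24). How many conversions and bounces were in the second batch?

15 conversions and 2 bounces

Sequential conjugate updates are equivalent to a single update on the pooled data, so total successes = posterior α − prior α and total failures = posterior β − prior β.
Total across both batches: 28−10=18 conversions, 24−7=17 bounces.
Subtract the first batch: 18−3=15 conversions and 17−15=2 bounces.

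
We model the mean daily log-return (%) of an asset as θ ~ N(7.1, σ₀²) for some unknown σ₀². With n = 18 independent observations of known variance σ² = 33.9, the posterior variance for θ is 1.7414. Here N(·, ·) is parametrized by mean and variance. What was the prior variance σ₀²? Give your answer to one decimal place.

σ₀² = 23.1

For the Normal–Normal model with known σ², precisions add: τ_n = τ₀ + n/σ².
So 1/σ₀² = 1/1.7414 − 18/33.9 = 0.574251 − 0.530973 = 0.043278.
Hence σ₀² = 1/0.043278 ≈ 23.1.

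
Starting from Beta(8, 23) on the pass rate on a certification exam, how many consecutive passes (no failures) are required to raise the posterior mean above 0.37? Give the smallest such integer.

k = 6

After k passes and 0 failures the posterior is Beta(8+k, 23), with mean (8+k)/(8+23+k).
Set (8+k)/(31+k) > 0.37 and solve: k > (0.37·31 − 8)/(1 − 0.37) = 5.508.
The smallest integer exceeding 5.508 is 6.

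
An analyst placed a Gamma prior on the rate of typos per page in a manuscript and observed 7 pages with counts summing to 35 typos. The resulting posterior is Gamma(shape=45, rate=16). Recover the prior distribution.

Gamma–Poisson conjugacy: posterior shape = α + Σxᵢ, posterior rate = β + n.
So α = 45 − 35 = 10 and β = 16 − 7 = 9.

Gamma(shape=10, rate=9)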